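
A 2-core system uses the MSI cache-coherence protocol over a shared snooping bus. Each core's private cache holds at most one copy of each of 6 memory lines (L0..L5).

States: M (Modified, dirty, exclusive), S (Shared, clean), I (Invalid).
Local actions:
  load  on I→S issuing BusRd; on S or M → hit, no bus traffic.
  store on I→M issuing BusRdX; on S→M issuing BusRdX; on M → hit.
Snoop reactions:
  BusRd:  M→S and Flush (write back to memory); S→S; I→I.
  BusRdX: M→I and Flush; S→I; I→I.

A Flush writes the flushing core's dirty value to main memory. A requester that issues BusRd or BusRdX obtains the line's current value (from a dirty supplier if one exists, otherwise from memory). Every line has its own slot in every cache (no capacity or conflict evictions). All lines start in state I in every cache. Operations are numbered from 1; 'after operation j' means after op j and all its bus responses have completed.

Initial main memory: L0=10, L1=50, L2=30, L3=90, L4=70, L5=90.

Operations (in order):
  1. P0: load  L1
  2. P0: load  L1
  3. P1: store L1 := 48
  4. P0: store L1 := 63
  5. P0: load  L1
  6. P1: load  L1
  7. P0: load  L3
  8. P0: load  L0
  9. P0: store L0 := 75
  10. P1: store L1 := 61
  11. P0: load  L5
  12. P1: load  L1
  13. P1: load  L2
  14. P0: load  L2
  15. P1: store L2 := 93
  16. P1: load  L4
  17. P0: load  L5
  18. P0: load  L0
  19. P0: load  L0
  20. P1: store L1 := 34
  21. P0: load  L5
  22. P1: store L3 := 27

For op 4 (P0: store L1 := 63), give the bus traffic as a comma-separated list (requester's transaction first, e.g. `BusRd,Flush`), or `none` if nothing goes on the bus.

1. P0: load  L1  bus=[BusRd]  L1: P0=S P1=I  mem[L1]=50
2. P0: load  L1  bus=[-]  L1: P0=S P1=I  mem[L1]=50
3. P1: store L1 := 48  bus=[BusRdX]  L1: P0=I P1=M  mem[L1]=50
4. P0: store L1 := 63  bus=[BusRdX,Flush]  L1: P0=M P1=I  mem[L1]=48
5. P0: load  L1  bus=[-]  L1: P0=M P1=I  mem[L1]=48
6. P1: load  L1  bus=[BusRd,Flush]  L1: P0=S P1=S  mem[L1]=63
7. P0: load  L3  bus=[BusRd]  L3: P0=S P1=I  mem[L3]=90
8. P0: load  L0  bus=[BusRd]  L0: P0=S P1=I  mem[L0]=10
9. P0: store L0 := 75  bus=[BusRdX]  L0: P0=M P1=I  mem[L0]=10
10. P1: store L1 := 61  bus=[BusRdX]  L1: P0=I P1=M  mem[L1]=63
11. P0: load  L5  bus=[BusRd]  L5: P0=S P1=I  mem[L5]=90
12. P1: load  L1  bus=[-]  L1: P0=I P1=M  mem[L1]=63
13. P1: load  L2  bus=[BusRd]  L2: P0=I P1=S  mem[L2]=30
14. P0: load  L2  bus=[BusRd]  L2: P0=S P1=S  mem[L2]=30
15. P1: store L2 := 93  bus=[BusRdX]  L2: P0=I P1=M  mem[L2]=30
16. P1: load  L4  bus=[BusRd]  L4: P0=I P1=S  mem[L4]=70
17. P0: load  L5  bus=[-]  L5: P0=S P1=I  mem[L5]=90
18. P0: load  L0  bus=[-]  L0: P0=M P1=I  mem[L0]=10
19. P0: load  L0  bus=[-]  L0: P0=M P1=I  mem[L0]=10
20. P1: store L1 := 34  bus=[-]  L1: P0=I P1=M  mem[L1]=63
21. P0: load  L5  bus=[-]  L5: P0=S P1=I  mem[L5]=90
22. P1: store L3 := 27  bus=[BusRdX]  L3: P0=I P1=M  mem[L3]=90

bus = BusRdX,Flush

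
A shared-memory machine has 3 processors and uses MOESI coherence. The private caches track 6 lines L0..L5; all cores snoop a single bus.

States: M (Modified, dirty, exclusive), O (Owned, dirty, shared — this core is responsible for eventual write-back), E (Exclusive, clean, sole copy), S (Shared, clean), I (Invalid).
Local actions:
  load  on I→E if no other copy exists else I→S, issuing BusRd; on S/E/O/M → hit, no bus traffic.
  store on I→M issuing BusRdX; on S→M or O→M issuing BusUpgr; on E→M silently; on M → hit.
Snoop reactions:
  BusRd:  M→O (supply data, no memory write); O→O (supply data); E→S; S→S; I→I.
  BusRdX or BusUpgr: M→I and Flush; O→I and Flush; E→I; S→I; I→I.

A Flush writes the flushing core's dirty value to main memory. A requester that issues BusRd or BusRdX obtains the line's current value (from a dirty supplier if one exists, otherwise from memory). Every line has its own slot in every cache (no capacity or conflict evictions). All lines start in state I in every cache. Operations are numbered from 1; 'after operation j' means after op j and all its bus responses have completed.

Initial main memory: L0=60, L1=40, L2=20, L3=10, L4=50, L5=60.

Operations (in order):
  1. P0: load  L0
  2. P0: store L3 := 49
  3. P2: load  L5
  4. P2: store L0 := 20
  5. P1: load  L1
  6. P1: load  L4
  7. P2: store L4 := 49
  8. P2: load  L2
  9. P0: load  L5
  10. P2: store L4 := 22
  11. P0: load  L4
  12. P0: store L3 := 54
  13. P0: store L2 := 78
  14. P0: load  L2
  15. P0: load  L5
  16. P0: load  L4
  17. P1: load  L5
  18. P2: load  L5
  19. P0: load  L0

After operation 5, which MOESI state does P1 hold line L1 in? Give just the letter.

step 1: P0: load  L0  ⟶  EII  (L0)  txn=BusRd  M[L0]=60
step 2: P0: store L3 := 49  ⟶  MII  (L3)  txn=BusRdX  M[L3]=10
step 3: P2: load  L5  ⟶  IIE  (L5)  txn=BusRd  M[L5]=60
step 4: P2: store L0 := 20  ⟶  IIM  (L0)  txn=BusRdX  M[L0]=60
step 5: P1: load  L1  ⟶  IEI  (L1)  txn=BusRd  M[L1]=40
step 6: P1: load  L4  ⟶  IEI  (L4)  txn=BusRd  M[L4]=50
step 7: P2: store L4 := 49  ⟶  IIM  (L4)  txn=BusRdX  M[L4]=50
step 8: P2: load  L2  ⟶  IIE  (L2)  txn=BusRd  M[L2]=20
step 9: P0: load  L5  ⟶  SIS  (L5)  txn=BusRd  M[L5]=60
step 10: P2: store L4 := 22  ⟶  IIM  (L4)  txn=∅  M[L4]=50
step 11: P0: load  L4  ⟶  SIO  (L4)  txn=BusRd  M[L4]=50
step 12: P0: store L3 := 54  ⟶  MII  (L3)  txn=∅  M[L3]=10
step 13: P0: store L2 := 78  ⟶  MII  (L2)  txn=BusRdX  M[L2]=20
step 14: P0: load  L2  ⟶  MII  (L2)  txn=∅  M[L2]=20
step 15: P0: load  L5  ⟶  SIS  (L5)  txn=∅  M[L5]=60
step 16: P0: load  L4  ⟶  SIO  (L4)  txn=∅  M[L4]=50
step 17: P1: load  L5  ⟶  SSS  (L5)  txn=BusRd  M[L5]=60
step 18: P2: load  L5  ⟶  SSS  (L5)  txn=∅  M[L5]=60
step 19: P0: load  L0  ⟶  SIO  (L0)  txn=BusRd  M[L0]=60

state = E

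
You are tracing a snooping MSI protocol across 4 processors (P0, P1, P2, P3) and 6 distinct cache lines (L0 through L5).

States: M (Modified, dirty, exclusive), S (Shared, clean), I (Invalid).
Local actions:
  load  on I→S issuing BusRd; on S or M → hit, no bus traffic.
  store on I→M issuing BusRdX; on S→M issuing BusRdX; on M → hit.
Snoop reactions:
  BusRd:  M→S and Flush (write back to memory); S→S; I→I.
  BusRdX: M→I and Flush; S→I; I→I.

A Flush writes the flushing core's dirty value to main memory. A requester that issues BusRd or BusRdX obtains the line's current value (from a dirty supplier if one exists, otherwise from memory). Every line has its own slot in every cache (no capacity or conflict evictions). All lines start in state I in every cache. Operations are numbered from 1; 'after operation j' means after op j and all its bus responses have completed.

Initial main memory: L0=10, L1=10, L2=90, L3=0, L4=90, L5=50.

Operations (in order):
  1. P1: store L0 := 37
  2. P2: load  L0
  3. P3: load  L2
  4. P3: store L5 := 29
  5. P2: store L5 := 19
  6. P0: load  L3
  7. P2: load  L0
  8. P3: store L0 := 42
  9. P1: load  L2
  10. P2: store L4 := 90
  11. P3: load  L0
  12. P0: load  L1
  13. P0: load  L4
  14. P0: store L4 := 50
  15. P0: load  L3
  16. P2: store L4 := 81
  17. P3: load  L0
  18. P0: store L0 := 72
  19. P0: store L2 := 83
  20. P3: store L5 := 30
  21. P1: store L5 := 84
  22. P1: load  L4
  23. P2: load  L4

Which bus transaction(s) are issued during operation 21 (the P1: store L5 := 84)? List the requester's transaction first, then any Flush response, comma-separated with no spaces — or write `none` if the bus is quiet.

bus = BusRdX,Flush

  op1 P1: store L0 := 37 → I/M/I/I on L0; bus BusRdX; mem=10
  op2 P2: load  L0 → I/S/S/I on L0; bus BusRd Flush; mem=37
  op3 P3: load  L2 → I/I/I/S on L2; bus BusRd; mem=90
  op4 P3: store L5 := 29 → I/I/I/M on L5; bus BusRdX; mem=50
  op5 P2: store L5 := 19 → I/I/M/I on L5; bus BusRdX Flush; mem=29
  op6 P0: load  L3 → S/I/I/I on L3; bus BusRd; mem=0
  op7 P2: load  L0 → I/S/S/I on L0; bus (none); mem=37
  op8 P3: store L0 := 42 → I/I/I/M on L0; bus BusRdX; mem=37
  op9 P1: load  L2 → I/S/I/S on L2; bus BusRd; mem=90
  op10 P2: store L4 := 90 → I/I/M/I on L4; bus BusRdX; mem=90
  op11 P3: load  L0 → I/I/I/M on L0; bus (none); mem=37
  op12 P0: load  L1 → S/I/I/I on L1; bus BusRd; mem=10
  op13 P0: load  L4 → S/I/S/I on L4; bus BusRd Flush; mem=90
  op14 P0: store L4 := 50 → M/I/I/I on L4; bus BusRdX; mem=90
  op15 P0: load  L3 → S/I/I/I on L3; bus (none); mem=0
  op16 P2: store L4 := 81 → I/I/M/I on L4; bus BusRdX Flush; mem=50
  op17 P3: load  L0 → I/I/I/M on L0; bus (none); mem=37
  op18 P0: store L0 := 72 → M/I/I/I on L0; bus BusRdX Flush; mem=42
  op19 P0: store L2 := 83 → M/I/I/I on L2; bus BusRdX; mem=90
  op20 P3: store L5 := 30 → I/I/I/M on L5; bus BusRdX Flush; mem=19
  op21 P1: store L5 := 84 → I/M/I/I on L5; bus BusRdX Flush; mem=30
  op22 P1: load  L4 → I/S/S/I on L4; bus BusRd Flush; mem=81
  op23 P2: load  L4 → I/S/S/I on L4; bus (none); mem=81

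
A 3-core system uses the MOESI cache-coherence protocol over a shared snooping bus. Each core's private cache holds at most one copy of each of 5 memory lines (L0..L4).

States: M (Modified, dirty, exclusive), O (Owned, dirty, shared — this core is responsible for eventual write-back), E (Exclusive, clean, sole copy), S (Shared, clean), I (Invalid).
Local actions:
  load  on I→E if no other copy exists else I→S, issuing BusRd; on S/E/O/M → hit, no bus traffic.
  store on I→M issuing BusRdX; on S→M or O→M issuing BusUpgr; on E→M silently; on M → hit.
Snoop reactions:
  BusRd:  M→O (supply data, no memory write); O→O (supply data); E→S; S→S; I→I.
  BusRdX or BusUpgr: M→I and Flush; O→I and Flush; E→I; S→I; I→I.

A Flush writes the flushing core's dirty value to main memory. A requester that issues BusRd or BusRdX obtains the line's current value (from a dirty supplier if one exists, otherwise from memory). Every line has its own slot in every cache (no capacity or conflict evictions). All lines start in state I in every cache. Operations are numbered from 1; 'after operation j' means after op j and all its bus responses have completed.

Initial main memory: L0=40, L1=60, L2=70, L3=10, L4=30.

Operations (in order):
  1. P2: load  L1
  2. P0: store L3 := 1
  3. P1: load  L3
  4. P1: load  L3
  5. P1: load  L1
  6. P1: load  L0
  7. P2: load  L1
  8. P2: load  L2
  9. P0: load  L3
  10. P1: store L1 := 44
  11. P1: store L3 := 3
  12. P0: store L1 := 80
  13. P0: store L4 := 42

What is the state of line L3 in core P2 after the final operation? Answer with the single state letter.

1. P2: load  L1  bus=[BusRd]  L1: P0=I P1=I P2=E  mem[L1]=60
2. P0: store L3 := 1  bus=[BusRdX]  L3: P0=M P1=I P2=I  mem[L3]=10
3. P1: load  L3  bus=[BusRd]  L3: P0=O P1=S P2=I  mem[L3]=10
4. P1: load  L3  bus=[-]  L3: P0=O P1=S P2=I  mem[L3]=10
5. P1: load  L1  bus=[BusRd]  L1: P0=I P1=S P2=S  mem[L1]=60
6. P1: load  L0  bus=[BusRd]  L0: P0=I P1=E P2=I  mem[L0]=40
7. P2: load  L1  bus=[-]  L1: P0=I P1=S P2=S  mem[L1]=60
8. P2: load  L2  bus=[BusRd]  L2: P0=I P1=I P2=E  mem[L2]=70
9. P0: load  L3  bus=[-]  L3: P0=O P1=S P2=I  mem[L3]=10
10. P1: store L1 := 44  bus=[BusUpgr]  L1: P0=I P1=M P2=I  mem[L1]=60
11. P1: store L3 := 3  bus=[BusUpgr,Flush]  L3: P0=I P1=M P2=I  mem[L3]=1
12. P0: store L1 := 80  bus=[BusRdX,Flush]  L1: P0=M P1=I P2=I  mem[L1]=44
13. P0: store L4 := 42  bus=[BusRdX]  L4: P0=M P1=I P2=I  mem[L4]=30

state = I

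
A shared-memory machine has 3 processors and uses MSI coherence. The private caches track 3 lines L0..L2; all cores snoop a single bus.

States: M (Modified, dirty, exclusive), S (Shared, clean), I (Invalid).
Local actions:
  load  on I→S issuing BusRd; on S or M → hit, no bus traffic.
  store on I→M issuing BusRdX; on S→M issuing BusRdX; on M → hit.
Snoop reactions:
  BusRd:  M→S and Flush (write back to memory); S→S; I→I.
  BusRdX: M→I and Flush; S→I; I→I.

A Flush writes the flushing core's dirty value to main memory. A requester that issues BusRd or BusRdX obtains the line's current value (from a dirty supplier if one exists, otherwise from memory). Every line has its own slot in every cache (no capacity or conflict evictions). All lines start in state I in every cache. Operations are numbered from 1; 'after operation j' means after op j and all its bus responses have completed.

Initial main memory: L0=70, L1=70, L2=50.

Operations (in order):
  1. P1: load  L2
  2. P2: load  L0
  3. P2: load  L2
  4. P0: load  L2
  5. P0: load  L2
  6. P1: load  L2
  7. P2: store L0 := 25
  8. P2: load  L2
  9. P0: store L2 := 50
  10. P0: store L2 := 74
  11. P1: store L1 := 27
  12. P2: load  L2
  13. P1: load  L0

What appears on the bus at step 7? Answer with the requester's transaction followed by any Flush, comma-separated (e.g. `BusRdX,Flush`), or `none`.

bus = BusRdX

1. P1: load  L2  bus=[BusRd]  L2: P0=I P1=S P2=I  mem[L2]=50
2. P2: load  L0  bus=[BusRd]  L0: P0=I P1=I P2=S  mem[L0]=70
3. P2: load  L2  bus=[BusRd]  L2: P0=I P1=S P2=S  mem[L2]=50
4. P0: load  L2  bus=[BusRd]  L2: P0=S P1=S P2=S  mem[L2]=50
5. P0: load  L2  bus=[-]  L2: P0=S P1=S P2=S  mem[L2]=50
6. P1: load  L2  bus=[-]  L2: P0=S P1=S P2=S  mem[L2]=50
7. P2: store L0 := 25  bus=[BusRdX]  L0: P0=I P1=I P2=M  mem[L0]=70
8. P2: load  L2  bus=[-]  L2: P0=S P1=S P2=S  mem[L2]=50
9. P0: store L2 := 50  bus=[BusRdX]  L2: P0=M P1=I P2=I  mem[L2]=50
10. P0: store L2 := 74  bus=[-]  L2: P0=M P1=I P2=I  mem[L2]=50
11. P1: store L1 := 27  bus=[BusRdX]  L1: P0=I P1=M P2=I  mem[L1]=70
12. P2: load  L2  bus=[BusRd,Flush]  L2: P0=S P1=I P2=S  mem[L2]=74
13. P1: load  L0  bus=[BusRd,Flush]  L0: P0=I P1=S P2=S  mem[L0]=25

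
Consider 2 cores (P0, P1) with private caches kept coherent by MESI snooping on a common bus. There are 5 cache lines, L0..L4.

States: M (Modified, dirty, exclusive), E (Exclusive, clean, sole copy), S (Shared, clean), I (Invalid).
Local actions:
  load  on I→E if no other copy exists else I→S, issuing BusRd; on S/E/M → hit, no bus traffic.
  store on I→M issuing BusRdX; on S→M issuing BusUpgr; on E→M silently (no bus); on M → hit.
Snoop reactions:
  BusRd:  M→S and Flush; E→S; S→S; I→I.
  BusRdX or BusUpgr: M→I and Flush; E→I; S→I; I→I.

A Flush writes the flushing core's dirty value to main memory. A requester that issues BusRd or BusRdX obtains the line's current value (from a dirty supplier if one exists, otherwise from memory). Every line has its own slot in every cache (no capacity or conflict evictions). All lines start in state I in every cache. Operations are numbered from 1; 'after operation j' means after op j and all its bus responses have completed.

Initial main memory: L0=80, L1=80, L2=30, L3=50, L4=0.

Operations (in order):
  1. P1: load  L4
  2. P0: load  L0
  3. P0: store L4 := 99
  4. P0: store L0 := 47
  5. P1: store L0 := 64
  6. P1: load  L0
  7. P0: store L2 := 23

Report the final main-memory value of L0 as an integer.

memory[L0] = 47

[1] P1: load  L4 | P0:I, P1:E(0) | bus: BusRd
[2] P0: load  L0 | P0:E(80), P1:I | bus: BusRd
[3] P0: store L4 := 99 | P0:M(99), P1:I | bus: BusRdX
[4] P0: store L0 := 47 | P0:M(47), P1:I | bus: none
[5] P1: store L0 := 64 | P0:I, P1:M(64) | bus: BusRdX,Flush
[6] P1: load  L0 | P0:I, P1:M(64) | bus: none
[7] P0: store L2 := 23 | P0:M(23), P1:I | bus: BusRdX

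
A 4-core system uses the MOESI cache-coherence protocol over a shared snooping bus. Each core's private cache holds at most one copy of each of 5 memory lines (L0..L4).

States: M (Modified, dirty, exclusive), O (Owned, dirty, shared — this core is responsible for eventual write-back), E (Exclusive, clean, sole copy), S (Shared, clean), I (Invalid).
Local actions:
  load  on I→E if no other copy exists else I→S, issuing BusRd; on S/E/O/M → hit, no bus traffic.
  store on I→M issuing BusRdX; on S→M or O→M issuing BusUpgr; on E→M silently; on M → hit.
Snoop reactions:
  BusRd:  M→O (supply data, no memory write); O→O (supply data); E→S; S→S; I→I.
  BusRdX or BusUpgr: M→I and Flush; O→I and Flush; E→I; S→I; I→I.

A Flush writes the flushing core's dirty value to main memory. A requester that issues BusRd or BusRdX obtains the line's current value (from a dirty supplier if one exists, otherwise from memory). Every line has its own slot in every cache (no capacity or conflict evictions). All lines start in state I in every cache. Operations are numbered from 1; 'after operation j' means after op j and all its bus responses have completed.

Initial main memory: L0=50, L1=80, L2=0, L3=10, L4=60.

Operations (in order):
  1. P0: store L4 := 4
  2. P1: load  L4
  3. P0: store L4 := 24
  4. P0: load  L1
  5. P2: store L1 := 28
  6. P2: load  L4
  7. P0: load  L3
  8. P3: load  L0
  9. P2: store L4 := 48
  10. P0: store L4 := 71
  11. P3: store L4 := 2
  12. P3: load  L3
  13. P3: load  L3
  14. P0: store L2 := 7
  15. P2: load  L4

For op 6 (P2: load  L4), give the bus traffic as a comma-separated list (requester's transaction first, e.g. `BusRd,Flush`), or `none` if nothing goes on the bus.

[1] P0: store L4 := 4 | P0:M(4), P1:I, P2:I, P3:I | bus: BusRdX
[2] P1: load  L4 | P0:O(4), P1:S(4), P2:I, P3:I | bus: BusRd
[3] P0: store L4 := 24 | P0:M(24), P1:I, P2:I, P3:I | bus: BusUpgr
[4] P0: load  L1 | P0:E(80), P1:I, P2:I, P3:I | bus: BusRd
[5] P2: store L1 := 28 | P0:I, P1:I, P2:M(28), P3:I | bus: BusRdX
[6] P2: load  L4 | P0:O(24), P1:I, P2:S(24), P3:I | bus: BusRd
[7] P0: load  L3 | P0:E(10), P1:I, P2:I, P3:I | bus: BusRd
[8] P3: load  L0 | P0:I, P1:I, P2:I, P3:E(50) | bus: BusRd
[9] P2: store L4 := 48 | P0:I, P1:I, P2:M(48), P3:I | bus: BusUpgr,Flush
[10] P0: store L4 := 71 | P0:M(71), P1:I, P2:I, P3:I | bus: BusRdX,Flush
[11] P3: store L4 := 2 | P0:I, P1:I, P2:I, P3:M(2) | bus: BusRdX,Flush
[12] P3: load  L3 | P0:S(10), P1:I, P2:I, P3:S(10) | bus: BusRd
[13] P3: load  L3 | P0:S(10), P1:I, P2:I, P3:S(10) | bus: none
[14] P0: store L2 := 7 | P0:M(7), P1:I, P2:I, P3:I | bus: BusRdX
[15] P2: load  L4 | P0:I, P1:I, P2:S(2), P3:O(2) | bus: BusRd

bus = BusRd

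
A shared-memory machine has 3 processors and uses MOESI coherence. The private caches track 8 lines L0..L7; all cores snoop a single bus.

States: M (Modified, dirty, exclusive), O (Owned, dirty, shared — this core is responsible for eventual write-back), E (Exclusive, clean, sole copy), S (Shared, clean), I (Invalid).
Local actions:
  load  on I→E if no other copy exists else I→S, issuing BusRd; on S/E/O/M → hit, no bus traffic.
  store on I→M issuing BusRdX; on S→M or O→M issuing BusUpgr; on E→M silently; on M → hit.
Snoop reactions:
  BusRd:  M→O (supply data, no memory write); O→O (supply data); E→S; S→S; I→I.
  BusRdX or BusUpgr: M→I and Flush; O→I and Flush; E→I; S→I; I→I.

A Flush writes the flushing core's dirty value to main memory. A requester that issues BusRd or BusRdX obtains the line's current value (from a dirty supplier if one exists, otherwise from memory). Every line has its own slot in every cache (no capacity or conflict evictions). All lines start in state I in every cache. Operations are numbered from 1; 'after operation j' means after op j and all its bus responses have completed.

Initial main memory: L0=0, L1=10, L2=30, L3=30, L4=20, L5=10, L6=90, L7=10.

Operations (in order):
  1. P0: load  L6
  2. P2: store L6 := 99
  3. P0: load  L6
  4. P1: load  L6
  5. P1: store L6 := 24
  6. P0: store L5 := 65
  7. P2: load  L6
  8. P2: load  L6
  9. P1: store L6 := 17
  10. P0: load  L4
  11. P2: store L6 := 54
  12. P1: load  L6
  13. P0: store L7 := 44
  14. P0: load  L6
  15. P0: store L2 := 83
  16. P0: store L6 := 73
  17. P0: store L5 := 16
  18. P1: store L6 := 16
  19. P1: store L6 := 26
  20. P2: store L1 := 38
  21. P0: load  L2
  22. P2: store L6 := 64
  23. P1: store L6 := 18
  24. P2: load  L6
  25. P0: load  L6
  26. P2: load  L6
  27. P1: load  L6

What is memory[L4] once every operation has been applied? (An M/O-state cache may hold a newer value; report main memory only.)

memory[L4] = 20

1. P0: load  L6  bus=[BusRd]  L6: P0=E P1=I P2=I  mem[L6]=90
2. P2: store L6 := 99  bus=[BusRdX]  L6: P0=I P1=I P2=M  mem[L6]=90
3. P0: load  L6  bus=[BusRd]  L6: P0=S P1=I P2=O  mem[L6]=90
4. P1: load  L6  bus=[BusRd]  L6: P0=S P1=S P2=O  mem[L6]=90
5. P1: store L6 := 24  bus=[BusUpgr,Flush]  L6: P0=I P1=M P2=I  mem[L6]=99
6. P0: store L5 := 65  bus=[BusRdX]  L5: P0=M P1=I P2=I  mem[L5]=10
7. P2: load  L6  bus=[BusRd]  L6: P0=I P1=O P2=S  mem[L6]=99
8. P2: load  L6  bus=[-]  L6: P0=I P1=O P2=S  mem[L6]=99
9. P1: store L6 := 17  bus=[BusUpgr]  L6: P0=I P1=M P2=I  mem[L6]=99
10. P0: load  L4  bus=[BusRd]  L4: P0=E P1=I P2=I  mem[L4]=20
11. P2: store L6 := 54  bus=[BusRdX,Flush]  L6: P0=I P1=I P2=M  mem[L6]=17
12. P1: load  L6  bus=[BusRd]  L6: P0=I P1=S P2=O  mem[L6]=17
13. P0: store L7 := 44  bus=[BusRdX]  L7: P0=M P1=I P2=I  mem[L7]=10
14. P0: load  L6  bus=[BusRd]  L6: P0=S P1=S P2=O  mem[L6]=17
15. P0: store L2 := 83  bus=[BusRdX]  L2: P0=M P1=I P2=I  mem[L2]=30
16. P0: store L6 := 73  bus=[BusUpgr,Flush]  L6: P0=M P1=I P2=I  mem[L6]=54
17. P0: store L5 := 16  bus=[-]  L5: P0=M P1=I P2=I  mem[L5]=10
18. P1: store L6 := 16  bus=[BusRdX,Flush]  L6: P0=I P1=M P2=I  mem[L6]=73
19. P1: store L6 := 26  bus=[-]  L6: P0=I P1=M P2=I  mem[L6]=73
20. P2: store L1 := 38  bus=[BusRdX]  L1: P0=I P1=I P2=M  mem[L1]=10
21. P0: load  L2  bus=[-]  L2: P0=M P1=I P2=I  mem[L2]=30
22. P2: store L6 := 64  bus=[BusRdX,Flush]  L6: P0=I P1=I P2=M  mem[L6]=26
23. P1: store L6 := 18  bus=[BusRdX,Flush]  L6: P0=I P1=M P2=I  mem[L6]=64
24. P2: load  L6  bus=[BusRd]  L6: P0=I P1=O P2=S  mem[L6]=64
25. P0: load  L6  bus=[BusRd]  L6: P0=S P1=O P2=S  mem[L6]=64
26. P2: load  L6  bus=[-]  L6: P0=S P1=O P2=S  mem[L6]=64
27. P1: load  L6  bus=[-]  L6: P0=S P1=O P2=S  mem[L6]=64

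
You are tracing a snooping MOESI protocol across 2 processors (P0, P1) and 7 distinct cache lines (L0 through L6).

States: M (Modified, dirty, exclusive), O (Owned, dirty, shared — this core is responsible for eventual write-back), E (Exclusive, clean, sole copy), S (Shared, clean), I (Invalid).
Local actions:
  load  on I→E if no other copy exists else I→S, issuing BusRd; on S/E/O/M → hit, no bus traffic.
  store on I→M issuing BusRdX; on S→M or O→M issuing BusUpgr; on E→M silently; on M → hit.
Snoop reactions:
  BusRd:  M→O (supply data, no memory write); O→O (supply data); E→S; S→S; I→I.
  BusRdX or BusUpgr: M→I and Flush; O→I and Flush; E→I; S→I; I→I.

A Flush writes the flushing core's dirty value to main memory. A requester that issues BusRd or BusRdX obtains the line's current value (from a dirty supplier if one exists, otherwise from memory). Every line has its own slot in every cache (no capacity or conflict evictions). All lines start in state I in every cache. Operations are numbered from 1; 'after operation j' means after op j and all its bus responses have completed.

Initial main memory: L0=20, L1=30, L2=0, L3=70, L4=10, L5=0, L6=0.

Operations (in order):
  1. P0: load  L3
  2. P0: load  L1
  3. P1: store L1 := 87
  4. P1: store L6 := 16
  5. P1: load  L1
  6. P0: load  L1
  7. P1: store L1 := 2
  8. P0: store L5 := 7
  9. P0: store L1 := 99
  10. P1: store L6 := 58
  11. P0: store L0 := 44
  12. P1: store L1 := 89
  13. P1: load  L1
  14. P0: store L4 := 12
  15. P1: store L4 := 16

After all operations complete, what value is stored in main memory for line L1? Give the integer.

  op1 P0: load  L3 → E/I on L3; bus BusRd; mem=70
  op2 P0: load  L1 → E/I on L1; bus BusRd; mem=30
  op3 P1: store L1 := 87 → I/M on L1; bus BusRdX; mem=30
  op4 P1: store L6 := 16 → I/M on L6; bus BusRdX; mem=0
  op5 P1: load  L1 → I/M on L1; bus (none); mem=30
  op6 P0: load  L1 → S/O on L1; bus BusRd; mem=30
  op7 P1: store L1 := 2 → I/M on L1; bus BusUpgr; mem=30
  op8 P0: store L5 := 7 → M/I on L5; bus BusRdX; mem=0
  op9 P0: store L1 := 99 → M/I on L1; bus BusRdX Flush; mem=2
  op10 P1: store L6 := 58 → I/M on L6; bus (none); mem=0
  op11 P0: store L0 := 44 → M/I on L0; bus BusRdX; mem=20
  op12 P1: store L1 := 89 → I/M on L1; bus BusRdX Flush; mem=99
  op13 P1: load  L1 → I/M on L1; bus (none); mem=99
  op14 P0: store L4 := 12 → M/I on L4; bus BusRdX; mem=10
  op15 P1: store L4 := 16 → I/M on L4; bus BusRdX Flush; mem=12

memory[L1] = 99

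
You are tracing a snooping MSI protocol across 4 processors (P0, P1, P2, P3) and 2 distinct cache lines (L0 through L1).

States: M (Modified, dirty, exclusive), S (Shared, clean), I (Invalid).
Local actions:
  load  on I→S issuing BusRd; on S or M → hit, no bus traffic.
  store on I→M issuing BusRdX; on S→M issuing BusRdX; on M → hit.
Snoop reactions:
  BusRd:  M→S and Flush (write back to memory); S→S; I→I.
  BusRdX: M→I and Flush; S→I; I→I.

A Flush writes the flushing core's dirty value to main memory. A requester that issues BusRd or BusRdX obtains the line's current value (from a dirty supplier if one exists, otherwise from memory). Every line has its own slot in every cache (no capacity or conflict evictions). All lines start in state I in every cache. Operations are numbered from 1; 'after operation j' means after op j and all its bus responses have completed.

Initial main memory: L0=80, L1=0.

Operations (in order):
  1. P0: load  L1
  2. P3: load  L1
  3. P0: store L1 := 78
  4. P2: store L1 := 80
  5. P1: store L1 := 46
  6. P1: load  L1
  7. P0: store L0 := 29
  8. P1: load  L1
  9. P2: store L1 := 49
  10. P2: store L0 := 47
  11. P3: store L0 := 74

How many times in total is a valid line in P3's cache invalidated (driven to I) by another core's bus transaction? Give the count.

step 1: P0: load  L1  ⟶  SIII  (L1)  txn=BusRd  M[L1]=0
step 2: P3: load  L1  ⟶  SIIS  (L1)  txn=BusRd  M[L1]=0
step 3: P0: store L1 := 78  ⟶  MIII  (L1)  txn=BusRdX  M[L1]=0
step 4: P2: store L1 := 80  ⟶  IIMI  (L1)  txn=BusRdX+Flush  M[L1]=78
step 5: P1: store L1 := 46  ⟶  IMII  (L1)  txn=BusRdX+Flush  M[L1]=80
step 6: P1: load  L1  ⟶  IMII  (L1)  txn=∅  M[L1]=80
step 7: P0: store L0 := 29  ⟶  MIII  (L0)  txn=BusRdX  M[L0]=80
step 8: P1: load  L1  ⟶  IMII  (L1)  txn=∅  M[L1]=80
step 9: P2: store L1 := 49  ⟶  IIMI  (L1)  txn=BusRdX+Flush  M[L1]=46
step 10: P2: store L0 := 47  ⟶  IIMI  (L0)  txn=BusRdX+Flush  M[L0]=29
step 11: P3: store L0 := 74  ⟶  IIIM  (L0)  txn=BusRdX+Flush  M[L0]=47

invalidations = 1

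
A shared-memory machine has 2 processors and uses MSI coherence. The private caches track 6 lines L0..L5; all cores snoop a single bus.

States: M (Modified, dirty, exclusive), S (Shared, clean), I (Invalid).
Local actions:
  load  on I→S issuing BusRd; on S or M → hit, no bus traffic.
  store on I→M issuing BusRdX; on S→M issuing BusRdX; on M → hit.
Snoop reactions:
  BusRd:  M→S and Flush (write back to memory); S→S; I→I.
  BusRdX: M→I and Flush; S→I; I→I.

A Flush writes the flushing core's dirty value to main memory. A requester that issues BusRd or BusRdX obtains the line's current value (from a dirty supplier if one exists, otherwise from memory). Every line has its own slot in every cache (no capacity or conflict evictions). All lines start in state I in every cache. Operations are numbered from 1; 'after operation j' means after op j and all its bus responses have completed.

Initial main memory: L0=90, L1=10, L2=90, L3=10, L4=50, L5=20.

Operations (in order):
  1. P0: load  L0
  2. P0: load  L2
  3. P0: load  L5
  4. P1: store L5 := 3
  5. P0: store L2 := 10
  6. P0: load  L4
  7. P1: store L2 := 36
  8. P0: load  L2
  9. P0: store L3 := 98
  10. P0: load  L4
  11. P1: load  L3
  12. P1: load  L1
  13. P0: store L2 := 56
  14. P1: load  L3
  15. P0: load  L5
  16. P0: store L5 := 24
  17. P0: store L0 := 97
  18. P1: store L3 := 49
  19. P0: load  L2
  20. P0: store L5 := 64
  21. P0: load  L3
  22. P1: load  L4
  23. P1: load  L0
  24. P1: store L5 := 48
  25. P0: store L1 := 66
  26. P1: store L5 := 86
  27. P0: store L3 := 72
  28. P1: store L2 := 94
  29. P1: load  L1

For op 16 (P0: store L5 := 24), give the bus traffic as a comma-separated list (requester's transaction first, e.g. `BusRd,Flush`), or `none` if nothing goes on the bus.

bus = BusRdX

  op1 P0: load  L0 → S/I on L0; bus BusRd; mem=90
  op2 P0: load  L2 → S/I on L2; bus BusRd; mem=90
  op3 P0: load  L5 → S/I on L5; bus BusRd; mem=20
  op4 P1: store L5 := 3 → I/M on L5; bus BusRdX; mem=20
  op5 P0: store L2 := 10 → M/I on L2; bus BusRdX; mem=90
  op6 P0: load  L4 → S/I on L4; bus BusRd; mem=50
  op7 P1: store L2 := 36 → I/M on L2; bus BusRdX Flush; mem=10
  op8 P0: load  L2 → S/S on L2; bus BusRd Flush; mem=36
  op9 P0: store L3 := 98 → M/I on L3; bus BusRdX; mem=10
  op10 P0: load  L4 → S/I on L4; bus (none); mem=50
  op11 P1: load  L3 → S/S on L3; bus BusRd Flush; mem=98
  op12 P1: load  L1 → I/S on L1; bus BusRd; mem=10
  op13 P0: store L2 := 56 → M/I on L2; bus BusRdX; mem=36
  op14 P1: load  L3 → S/S on L3; bus (none); mem=98
  op15 P0: load  L5 → S/S on L5; bus BusRd Flush; mem=3
  op16 P0: store L5 := 24 → M/I on L5; bus BusRdX; mem=3
  op17 P0: store L0 := 97 → M/I on L0; bus BusRdX; mem=90
  op18 P1: store L3 := 49 → I/M on L3; bus BusRdX; mem=98
  op19 P0: load  L2 → M/I on L2; bus (none); mem=36
  op20 P0: store L5 := 64 → M/I on L5; bus (none); mem=3
  op21 P0: load  L3 → S/S on L3; bus BusRd Flush; mem=49
  op22 P1: load  L4 → S/S on L4; bus BusRd; mem=50
  op23 P1: load  L0 → S/S on L0; bus BusRd Flush; mem=97
  op24 P1: store L5 := 48 → I/M on L5; bus BusRdX Flush; mem=64
  op25 P0: store L1 := 66 → M/I on L1; bus BusRdX; mem=10
  op26 P1: store L5 := 86 → I/M on L5; bus (none); mem=64
  op27 P0: store L3 := 72 → M/I on L3; bus BusRdX; mem=49
  op28 P1: store L2 := 94 → I/M on L2; bus BusRdX Flush; mem=56
  op29 P1: load  L1 → S/S on L1; bus BusRd Flush; mem=66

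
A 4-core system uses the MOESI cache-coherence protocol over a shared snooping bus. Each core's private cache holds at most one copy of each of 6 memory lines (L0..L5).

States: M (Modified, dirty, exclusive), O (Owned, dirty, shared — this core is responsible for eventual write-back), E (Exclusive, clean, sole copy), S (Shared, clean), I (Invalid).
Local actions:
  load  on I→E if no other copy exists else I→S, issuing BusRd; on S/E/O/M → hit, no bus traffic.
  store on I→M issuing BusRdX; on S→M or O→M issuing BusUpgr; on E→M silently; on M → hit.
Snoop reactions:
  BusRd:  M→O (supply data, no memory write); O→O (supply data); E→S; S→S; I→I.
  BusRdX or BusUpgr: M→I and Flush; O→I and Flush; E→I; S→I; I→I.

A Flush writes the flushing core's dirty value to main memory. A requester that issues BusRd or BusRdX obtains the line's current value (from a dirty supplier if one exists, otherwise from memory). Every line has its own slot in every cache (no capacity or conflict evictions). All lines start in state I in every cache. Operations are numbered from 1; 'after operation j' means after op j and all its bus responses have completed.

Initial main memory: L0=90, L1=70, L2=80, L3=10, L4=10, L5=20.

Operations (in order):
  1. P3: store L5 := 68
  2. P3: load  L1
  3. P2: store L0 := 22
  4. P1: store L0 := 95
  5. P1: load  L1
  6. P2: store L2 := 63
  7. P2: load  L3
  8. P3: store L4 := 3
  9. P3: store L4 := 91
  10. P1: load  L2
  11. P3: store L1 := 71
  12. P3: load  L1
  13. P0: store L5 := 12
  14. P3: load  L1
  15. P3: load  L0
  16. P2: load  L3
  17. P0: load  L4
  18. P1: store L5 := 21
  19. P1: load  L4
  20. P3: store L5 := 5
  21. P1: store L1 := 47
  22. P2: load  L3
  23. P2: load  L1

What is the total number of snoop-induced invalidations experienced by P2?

invalidations = 1

step 1: P3: store L5 := 68  ⟶  IIIM  (L5)  txn=BusRdX  M[L5]=20
step 2: P3: load  L1  ⟶  IIIE  (L1)  txn=BusRd  M[L1]=70
step 3: P2: store L0 := 22  ⟶  IIMI  (L0)  txn=BusRdX  M[L0]=90
step 4: P1: store L0 := 95  ⟶  IMII  (L0)  txn=BusRdX+Flush  M[L0]=22
step 5: P1: load  L1  ⟶  ISIS  (L1)  txn=BusRd  M[L1]=70
step 6: P2: store L2 := 63  ⟶  IIMI  (L2)  txn=BusRdX  M[L2]=80
step 7: P2: load  L3  ⟶  IIEI  (L3)  txn=BusRd  M[L3]=10
step 8: P3: store L4 := 3  ⟶  IIIM  (L4)  txn=BusRdX  M[L4]=10
step 9: P3: store L4 := 91  ⟶  IIIM  (L4)  txn=∅  M[L4]=10
step 10: P1: load  L2  ⟶  ISOI  (L2)  txn=BusRd  M[L2]=80
step 11: P3: store L1 := 71  ⟶  IIIM  (L1)  txn=BusUpgr  M[L1]=70
step 12: P3: load  L1  ⟶  IIIM  (L1)  txn=∅  M[L1]=70
step 13: P0: store L5 := 12  ⟶  MIII  (L5)  txn=BusRdX+Flush  M[L5]=68
step 14: P3: load  L1  ⟶  IIIM  (L1)  txn=∅  M[L1]=70
step 15: P3: load  L0  ⟶  IOIS  (L0)  txn=BusRd  M[L0]=22
step 16: P2: load  L3  ⟶  IIEI  (L3)  txn=∅  M[L3]=10
step 17: P0: load  L4  ⟶  SIIO  (L4)  txn=BusRd  M[L4]=10
step 18: P1: store L5 := 21  ⟶  IMII  (L5)  txn=BusRdX+Flush  M[L5]=12
step 19: P1: load  L4  ⟶  SSIO  (L4)  txn=BusRd  M[L4]=10
step 20: P3: store L5 := 5  ⟶  IIIM  (L5)  txn=BusRdX+Flush  M[L5]=21
step 21: P1: store L1 := 47  ⟶  IMII  (L1)  txn=BusRdX+Flush  M[L1]=71
step 22: P2: load  L3  ⟶  IIEI  (L3)  txn=∅  M[L3]=10
step 23: P2: load  L1  ⟶  IOSI  (L1)  txn=BusRd  M[L1]=71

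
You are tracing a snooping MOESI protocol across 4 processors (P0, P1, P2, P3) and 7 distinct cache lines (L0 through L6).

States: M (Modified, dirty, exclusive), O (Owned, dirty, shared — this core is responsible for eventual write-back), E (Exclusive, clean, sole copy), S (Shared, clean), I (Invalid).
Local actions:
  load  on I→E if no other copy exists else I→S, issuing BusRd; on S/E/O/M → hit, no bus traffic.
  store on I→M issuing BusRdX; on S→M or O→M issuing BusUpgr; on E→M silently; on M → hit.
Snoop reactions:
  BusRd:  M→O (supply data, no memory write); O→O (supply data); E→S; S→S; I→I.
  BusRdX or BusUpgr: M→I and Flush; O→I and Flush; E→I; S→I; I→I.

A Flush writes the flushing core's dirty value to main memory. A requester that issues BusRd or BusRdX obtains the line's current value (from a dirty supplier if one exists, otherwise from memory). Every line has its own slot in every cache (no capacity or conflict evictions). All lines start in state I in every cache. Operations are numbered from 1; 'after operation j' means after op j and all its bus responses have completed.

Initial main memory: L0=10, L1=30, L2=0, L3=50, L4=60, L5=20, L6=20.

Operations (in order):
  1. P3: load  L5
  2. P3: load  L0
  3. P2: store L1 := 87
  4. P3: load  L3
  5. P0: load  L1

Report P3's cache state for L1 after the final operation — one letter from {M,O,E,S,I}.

state = I

step 1: P3: load  L5  ⟶  IIIE  (L5)  txn=BusRd  M[L5]=20
step 2: P3: load  L0  ⟶  IIIE  (L0)  txn=BusRd  M[L0]=10
step 3: P2: store L1 := 87  ⟶  IIMI  (L1)  txn=BusRdX  M[L1]=30
step 4: P3: load  L3  ⟶  IIIE  (L3)  txn=BusRd  M[L3]=50
step 5: P0: load  L1  ⟶  SIOI  (L1)  txn=BusRd  M[L1]=30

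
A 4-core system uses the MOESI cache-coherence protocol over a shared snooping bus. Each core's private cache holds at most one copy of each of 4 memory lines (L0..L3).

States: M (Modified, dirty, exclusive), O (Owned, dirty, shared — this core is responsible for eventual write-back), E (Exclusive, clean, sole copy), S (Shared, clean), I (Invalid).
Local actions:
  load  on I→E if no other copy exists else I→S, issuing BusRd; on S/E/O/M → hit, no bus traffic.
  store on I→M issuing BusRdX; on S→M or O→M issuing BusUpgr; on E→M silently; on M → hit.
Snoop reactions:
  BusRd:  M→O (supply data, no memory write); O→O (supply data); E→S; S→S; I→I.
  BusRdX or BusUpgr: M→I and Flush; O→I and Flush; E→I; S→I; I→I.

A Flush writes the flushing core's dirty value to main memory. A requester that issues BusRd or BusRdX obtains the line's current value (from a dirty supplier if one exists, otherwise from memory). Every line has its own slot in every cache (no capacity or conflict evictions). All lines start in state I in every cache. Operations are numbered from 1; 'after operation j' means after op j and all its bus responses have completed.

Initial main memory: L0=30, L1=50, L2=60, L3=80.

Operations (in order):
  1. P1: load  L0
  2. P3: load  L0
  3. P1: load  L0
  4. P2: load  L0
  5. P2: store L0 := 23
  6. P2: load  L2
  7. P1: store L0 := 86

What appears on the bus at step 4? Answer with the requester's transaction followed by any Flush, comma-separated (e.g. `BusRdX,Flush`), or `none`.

bus = BusRd

[1] P1: load  L0 | P0:I, P1:E(30), P2:I, P3:I | bus: BusRd
[2] P3: load  L0 | P0:I, P1:S(30), P2:I, P3:S(30) | bus: BusRd
[3] P1: load  L0 | P0:I, P1:S(30), P2:I, P3:S(30) | bus: none
[4] P2: load  L0 | P0:I, P1:S(30), P2:S(30), P3:S(30) | bus: BusRd
[5] P2: store L0 := 23 | P0:I, P1:I, P2:M(23), P3:I | bus: BusUpgr
[6] P2: load  L2 | P0:I, P1:I, P2:E(60), P3:I | bus: BusRd
[7] P1: store L0 := 86 | P0:I, P1:M(86), P2:I, P3:I | bus: BusRdX,Flush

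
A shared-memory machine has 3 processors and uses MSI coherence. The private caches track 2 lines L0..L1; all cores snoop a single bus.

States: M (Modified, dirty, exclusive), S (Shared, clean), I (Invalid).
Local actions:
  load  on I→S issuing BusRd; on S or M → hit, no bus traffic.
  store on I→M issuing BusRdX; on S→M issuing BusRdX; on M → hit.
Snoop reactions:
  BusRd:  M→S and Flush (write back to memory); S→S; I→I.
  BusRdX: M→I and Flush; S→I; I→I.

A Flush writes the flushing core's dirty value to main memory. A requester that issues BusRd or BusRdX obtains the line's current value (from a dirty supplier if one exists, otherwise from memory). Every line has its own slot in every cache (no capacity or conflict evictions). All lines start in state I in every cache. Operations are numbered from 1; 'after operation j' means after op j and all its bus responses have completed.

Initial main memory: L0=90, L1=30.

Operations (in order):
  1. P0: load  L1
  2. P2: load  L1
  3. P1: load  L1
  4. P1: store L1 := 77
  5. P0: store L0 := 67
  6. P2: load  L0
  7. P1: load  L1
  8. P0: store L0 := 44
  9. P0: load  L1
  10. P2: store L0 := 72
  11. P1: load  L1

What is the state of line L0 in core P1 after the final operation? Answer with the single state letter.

state = I

  op1 P0: load  L1 → S/I/I on L1; bus BusRd; mem=30
  op2 P2: load  L1 → S/I/S on L1; bus BusRd; mem=30
  op3 P1: load  L1 → S/S/S on L1; bus BusRd; mem=30
  op4 P1: store L1 := 77 → I/M/I on L1; bus BusRdX; mem=30
  op5 P0: store L0 := 67 → M/I/I on L0; bus BusRdX; mem=90
  op6 P2: load  L0 → S/I/S on L0; bus BusRd Flush; mem=67
  op7 P1: load  L1 → I/M/I on L1; bus (none); mem=30
  op8 P0: store L0 := 44 → M/I/I on L0; bus BusRdX; mem=67
  op9 P0: load  L1 → S/S/I on L1; bus BusRd Flush; mem=77
  op10 P2: store L0 := 72 → I/I/M on L0; bus BusRdX Flush; mem=44
  op11 P1: load  L1 → S/S/I on L1; bus (none); mem=77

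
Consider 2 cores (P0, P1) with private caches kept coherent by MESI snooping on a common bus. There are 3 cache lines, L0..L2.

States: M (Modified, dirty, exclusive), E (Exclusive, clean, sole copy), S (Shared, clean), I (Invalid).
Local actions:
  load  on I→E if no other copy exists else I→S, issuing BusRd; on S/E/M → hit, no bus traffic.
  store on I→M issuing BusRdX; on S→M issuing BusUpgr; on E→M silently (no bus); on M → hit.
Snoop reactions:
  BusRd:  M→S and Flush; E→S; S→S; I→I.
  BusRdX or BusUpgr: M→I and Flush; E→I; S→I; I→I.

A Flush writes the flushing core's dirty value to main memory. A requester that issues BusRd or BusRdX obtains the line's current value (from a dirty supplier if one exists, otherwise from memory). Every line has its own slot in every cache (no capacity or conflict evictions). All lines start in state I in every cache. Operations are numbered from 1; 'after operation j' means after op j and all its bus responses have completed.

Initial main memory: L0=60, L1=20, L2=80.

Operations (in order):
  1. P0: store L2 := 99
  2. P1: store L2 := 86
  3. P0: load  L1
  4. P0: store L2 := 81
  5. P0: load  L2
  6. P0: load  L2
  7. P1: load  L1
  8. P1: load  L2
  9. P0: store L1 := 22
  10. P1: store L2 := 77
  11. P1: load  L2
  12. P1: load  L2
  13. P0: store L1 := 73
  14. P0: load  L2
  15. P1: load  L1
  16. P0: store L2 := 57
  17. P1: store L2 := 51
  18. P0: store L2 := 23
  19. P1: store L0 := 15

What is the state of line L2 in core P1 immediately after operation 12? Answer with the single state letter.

1. P0: store L2 := 99  bus=[BusRdX]  L2: P0=M P1=I  mem[L2]=80
2. P1: store L2 := 86  bus=[BusRdX,Flush]  L2: P0=I P1=M  mem[L2]=99
3. P0: load  L1  bus=[BusRd]  L1: P0=E P1=I  mem[L1]=20
4. P0: store L2 := 81  bus=[BusRdX,Flush]  L2: P0=M P1=I  mem[L2]=86
5. P0: load  L2  bus=[-]  L2: P0=M P1=I  mem[L2]=86
6. P0: load  L2  bus=[-]  L2: P0=M P1=I  mem[L2]=86
7. P1: load  L1  bus=[BusRd]  L1: P0=S P1=S  mem[L1]=20
8. P1: load  L2  bus=[BusRd,Flush]  L2: P0=S P1=S  mem[L2]=81
9. P0: store L1 := 22  bus=[BusUpgr]  L1: P0=M P1=I  mem[L1]=20
10. P1: store L2 := 77  bus=[BusUpgr]  L2: P0=I P1=M  mem[L2]=81
11. P1: load  L2  bus=[-]  L2: P0=I P1=M  mem[L2]=81
12. P1: load  L2  bus=[-]  L2: P0=I P1=M  mem[L2]=81
13. P0: store L1 := 73  bus=[-]  L1: P0=M P1=I  mem[L1]=20
14. P0: load  L2  bus=[BusRd,Flush]  L2: P0=S P1=S  mem[L2]=77
15. P1: load  L1  bus=[BusRd,Flush]  L1: P0=S P1=S  mem[L1]=73
16. P0: store L2 := 57  bus=[BusUpgr]  L2: P0=M P1=I  mem[L2]=77
17. P1: store L2 := 51  bus=[BusRdX,Flush]  L2: P0=I P1=M  mem[L2]=57
18. P0: store L2 := 23  bus=[BusRdX,Flush]  L2: P0=M P1=I  mem[L2]=51
19. P1: store L0 := 15  bus=[BusRdX]  L0: P0=I P1=M  mem[L0]=60

state = M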